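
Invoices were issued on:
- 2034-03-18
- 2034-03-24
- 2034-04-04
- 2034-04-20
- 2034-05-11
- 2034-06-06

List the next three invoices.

The spacing grows by 5 each time: 6, 11, 16, 21, 26 days.
Next gap: 31 days. 2034-06-06 + 31 days = 2034-07-07.
Next gap: 36 days. 2034-07-07 + 36 days = 2034-08-12.
Next gap: 41 days. 2034-08-12 + 41 days = 2034-09-22.

2034-07-07, 2034-08-12, 2034-09-22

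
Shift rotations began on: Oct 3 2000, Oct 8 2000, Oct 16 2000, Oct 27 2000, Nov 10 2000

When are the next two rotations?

Nov 27 2000, Dec 17 2000

Intervals are 5, 8, 11, 14 days — an arithmetic progression with common difference 3.
Next gap: 17 days. Nov 10 2000 + 17 days = Nov 27 2000.
Next gap: 20 days. Nov 27 2000 + 20 days = Dec 17 2000.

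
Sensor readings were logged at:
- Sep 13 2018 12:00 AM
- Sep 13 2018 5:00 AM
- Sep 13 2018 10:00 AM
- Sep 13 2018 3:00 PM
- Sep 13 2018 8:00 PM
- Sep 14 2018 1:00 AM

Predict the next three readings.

Gaps: 5, 5, 5, 5, 5 hours — each event is 5 hours after the previous one.
Sep 14 2018 1:00 AM + 5 h = Sep 14 2018 6:00 AM.
Sep 14 2018 6:00 AM + 5 h = Sep 14 2018 11:00 AM.
Sep 14 2018 11:00 AM + 5 h = Sep 14 2018 4:00 PM.

Sep 14 2018 6:00 AM, Sep 14 2018 11:00 AM, Sep 14 2018 4:00 PM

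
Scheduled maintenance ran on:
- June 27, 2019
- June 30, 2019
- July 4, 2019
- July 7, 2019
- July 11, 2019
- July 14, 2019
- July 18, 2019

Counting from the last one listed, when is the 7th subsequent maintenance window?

Gaps: 3, 4, 3, 4, 3, 4 days — not constant, but cyclic with period 2.
The events fall on every Thursday and Sunday.
Next Sunday: July 21, 2019.
The following Thursday is July 25, 2019.
The following Sunday is July 28, 2019.
The following Thursday is August 1, 2019.
The following Sunday is August 4, 2019.
Next Thursday: August 8, 2019.
Next Sunday: August 11, 2019.

August 11, 2019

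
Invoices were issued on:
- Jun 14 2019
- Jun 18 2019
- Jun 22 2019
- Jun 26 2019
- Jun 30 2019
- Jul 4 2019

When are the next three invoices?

Jul 8 2019, Jul 12 2019, Jul 16 2019

Gaps between consecutive events: 4, 4, 4, 4, 4 days — a constant 4-day interval.
Jul 4 2019 + 4 days = Jul 8 2019.
Jul 8 2019 + 4 days = Jul 12 2019.
Jul 12 2019 + 4 days = Jul 16 2019.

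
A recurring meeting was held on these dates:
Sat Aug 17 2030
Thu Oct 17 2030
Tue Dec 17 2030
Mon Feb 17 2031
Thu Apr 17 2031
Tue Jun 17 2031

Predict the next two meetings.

The day-of-month is always 17 (61, 61, 62, 59, 61 days between events).
So this recurs on the 17th of every 2 months.
August 2031: Sun Aug 17 2031.
Next: October 2031 → Fri Oct 17 2031.

Sun Aug 17 2031, Fri Oct 17 2031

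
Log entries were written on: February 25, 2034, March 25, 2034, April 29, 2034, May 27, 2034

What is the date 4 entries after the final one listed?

September 30, 2034

All Saturdays; the gaps (28, 35, 28) vary with month length.
This is the last Saturday of each month.
Last Saturday of June 2034: June 24, 2034.
July 2034 ends with Saturday July 29, 2034.
Last Saturday of August 2034: August 26, 2034.
Last Saturday of September 2034: September 30, 2034.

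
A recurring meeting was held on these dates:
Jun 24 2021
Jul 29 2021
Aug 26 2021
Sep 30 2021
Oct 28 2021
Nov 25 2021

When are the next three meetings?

Dec 30 2021, Jan 27 2022, Feb 24 2022

All Thursdays; the gaps (35, 28, 35, 28, 28) vary with month length.
This is the last Thursday of each month.
Last Thursday of December 2021: Dec 30 2021.
Last Thursday of January 2022: Jan 27 2022.
Last Thursday of February 2022: Feb 24 2022.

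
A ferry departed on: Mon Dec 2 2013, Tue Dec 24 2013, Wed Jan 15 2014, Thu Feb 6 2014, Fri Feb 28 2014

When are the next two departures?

Sat Mar 22 2014, Sun Apr 13 2014

Gaps between consecutive events: 22, 22, 22, 22 days — a constant 22-day interval.
Fri Feb 28 2014 + 22 days = Sat Mar 22 2014.
Sat Mar 22 2014 + 22 days = Sun Apr 13 2014.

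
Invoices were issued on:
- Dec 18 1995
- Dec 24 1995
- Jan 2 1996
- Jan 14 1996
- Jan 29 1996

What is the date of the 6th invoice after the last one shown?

The spacing grows by 3 each time: 6, 9, 12, 15 days.
Next gap: 18 days. Jan 29 1996 + 18 days = Feb 16 1996.
Next gap: 21 days. Feb 16 1996 + 21 days = Mar 8 1996.
Next gap: 24 days. Mar 8 1996 + 24 days = Apr 1 1996.
Next gap: 27 days. Apr 1 1996 + 27 days = Apr 28 1996.
Next gap: 30 days. Apr 28 1996 + 30 days = May 28 1996.
Next gap: 33 days. May 28 1996 + 33 days = Jun 30 1996.

Jun 30 1996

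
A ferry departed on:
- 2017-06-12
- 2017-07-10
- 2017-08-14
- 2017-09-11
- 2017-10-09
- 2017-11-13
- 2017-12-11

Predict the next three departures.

These are Mondays at 28- or 35-day spacing (28, 35, 28, 28, 35, 28).
The pattern: 2nd Monday of the month.
January 2018 — 2nd Monday is 2018-01-08.
2nd Monday of February 2018: 2018-02-12.
2nd Monday of March 2018: 2018-03-12.

2018-01-08, 2018-02-12, 2018-03-12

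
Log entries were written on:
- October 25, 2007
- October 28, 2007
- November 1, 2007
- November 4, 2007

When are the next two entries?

Every event lands on a Thursday or Sunday (gaps cycle 3, 4, 3).
So the schedule is: every Thursday and Sunday.
The following Thursday is November 8, 2007.
Next Sunday: November 11, 2007.

November 8, 2007; November 11, 2007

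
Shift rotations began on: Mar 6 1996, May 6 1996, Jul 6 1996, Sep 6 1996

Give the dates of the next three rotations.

Nov 6 1996, Jan 6 1997, Mar 6 1997

Each date is the 6th; the gaps (61, 61, 62) track the month lengths.
The rule is the 6th of every 2 months.
Next: November 1996 → Nov 6 1996.
January 1997: Jan 6 1997.
March 1997: Mar 6 1997.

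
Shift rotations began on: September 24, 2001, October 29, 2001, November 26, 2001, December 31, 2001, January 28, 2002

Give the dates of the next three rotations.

All Mondays; the gaps (35, 28, 35, 28) vary with month length.
This is the last Monday of each month.
Last Monday of February 2002: February 25, 2002.
March 2002 ends with Monday March 25, 2002.
Last Monday of April 2002: April 29, 2002.

February 25, 2002; March 25, 2002; April 29, 2002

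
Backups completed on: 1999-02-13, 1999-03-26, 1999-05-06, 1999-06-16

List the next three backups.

1999-07-27, 1999-09-06, 1999-10-17

Every event comes 41 days after the last (41, 41, 41).
1999-06-16 + 41 days = 1999-07-27.
1999-07-27 + 41 days = 1999-09-06.
1999-09-06 + 41 days = 1999-10-17.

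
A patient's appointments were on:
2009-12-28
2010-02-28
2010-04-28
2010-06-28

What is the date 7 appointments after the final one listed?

The day-of-month is always 28 (62, 59, 61 days between events).
So this recurs on the 28th of every 2 months.
Next: August 2010 → 2010-08-28.
Next: October 2010 → 2010-10-28.
Next: December 2010 → 2010-12-28.
February 2011: 2011-02-28.
April 2011: 2011-04-28.
June 2011: 2011-06-28.
Next: August 2011 → 2011-08-28.

2011-08-28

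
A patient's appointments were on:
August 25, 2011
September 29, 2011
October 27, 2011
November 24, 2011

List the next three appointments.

All Thursdays; the gaps (35, 28, 28) vary with month length.
This is the last Thursday of each month.
December 2011 ends with Thursday December 29, 2011.
January 2012 ends with Thursday January 26, 2012.
Last Thursday of February 2012: February 23, 2012.

December 29, 2011; January 26, 2012; February 23, 2012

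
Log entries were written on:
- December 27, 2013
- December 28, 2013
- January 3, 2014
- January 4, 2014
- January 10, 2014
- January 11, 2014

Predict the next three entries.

The gap pattern 1, 6, 1, 6, 1 repeats every 2 events.
These are the Fridays and Saturdays of each week.
Next Friday: January 17, 2014.
Next Saturday: January 18, 2014.
The following Friday is January 24, 2014.

January 17, 2014; January 18, 2014; January 24, 2014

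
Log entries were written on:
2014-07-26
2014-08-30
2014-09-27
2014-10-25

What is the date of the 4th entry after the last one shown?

2015-02-28

All Saturdays; the gaps (35, 28, 28) vary with month length.
This is the last Saturday of each month.
November 2014 ends with Saturday 2014-11-29.
Last Saturday of December 2014: 2014-12-27.
January 2015 ends with Saturday 2015-01-31.
February 2015 ends with Saturday 2015-02-28.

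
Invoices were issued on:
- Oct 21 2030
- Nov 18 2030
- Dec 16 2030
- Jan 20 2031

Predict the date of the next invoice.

Feb 17 2031

These are Mondays at 28- or 35-day spacing (28, 28, 35).
The pattern: 3rd Monday of the month.
3rd Monday of February 2031: Feb 17 2031.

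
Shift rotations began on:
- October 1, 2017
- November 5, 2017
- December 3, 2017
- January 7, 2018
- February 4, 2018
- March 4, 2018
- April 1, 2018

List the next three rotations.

These are Sundays at 28- or 35-day spacing (35, 28, 35, 28, 28, 28).
The pattern: 1st Sunday of the month.
May 2018 — 1st Sunday is May 6, 2018.
June 2018 — 1st Sunday is June 3, 2018.
July 2018 — 1st Sunday is July 1, 2018.

May 6, 2018; June 3, 2018; July 1, 2018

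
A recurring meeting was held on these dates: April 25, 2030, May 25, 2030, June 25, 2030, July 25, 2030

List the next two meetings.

August 25, 2030; September 25, 2030

Each date is the 25th; the gaps (30, 31, 30) track the month lengths.
The rule is the 25th of each month.
August 2030: August 25, 2030.
Next: September 2030 → September 25, 2030.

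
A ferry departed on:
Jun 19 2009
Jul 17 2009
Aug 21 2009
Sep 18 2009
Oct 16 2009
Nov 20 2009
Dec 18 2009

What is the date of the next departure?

Gaps: 28, 35, 28, 28, 35, 28 days — a mix of 28 and 35. Every date is a Friday.
Each is the 3rd Friday of its month.
January 2010 — 3rd Friday is Jan 15 2010.

Jan 15 2010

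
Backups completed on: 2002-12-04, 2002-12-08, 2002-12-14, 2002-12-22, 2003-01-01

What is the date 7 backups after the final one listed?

2003-05-07

Gaps: 4, 6, 8, 10 days — each gap is 2 larger than the previous one.
Next gap: 12 days. 2003-01-01 + 12 days = 2003-01-13.
Next gap: 14 days. 2003-01-13 + 14 days = 2003-01-27.
Next gap: 16 days. 2003-01-27 + 16 days = 2003-02-12.
Next gap: 18 days. 2003-02-12 + 18 days = 2003-03-02.
Next gap: 20 days. 2003-03-02 + 20 days = 2003-03-22.
Next gap: 22 days. 2003-03-22 + 22 days = 2003-04-13.
Next gap: 24 days. 2003-04-13 + 24 days = 2003-05-07.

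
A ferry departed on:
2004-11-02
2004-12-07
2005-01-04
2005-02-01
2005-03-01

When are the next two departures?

Gaps: 35, 28, 28, 28 days — a mix of 28 and 35. Every date is a Tuesday.
Each is the 1st Tuesday of its month.
1st Tuesday of April 2005: 2005-04-05.
May 2005 — 1st Tuesday is 2005-05-03.

2005-04-05, 2005-05-03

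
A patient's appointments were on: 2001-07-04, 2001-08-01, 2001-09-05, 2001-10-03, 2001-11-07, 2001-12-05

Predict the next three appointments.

2002-01-02, 2002-02-06, 2002-03-06

All dates are Wednesdays, 28, 35, 28, 35, 28 days apart.
Specifically, the 1st Wednesday of each month.
1st Wednesday of January 2002: 2002-01-02.
February 2002 — 1st Wednesday is 2002-02-06.
1st Wednesday of March 2002: 2002-03-06.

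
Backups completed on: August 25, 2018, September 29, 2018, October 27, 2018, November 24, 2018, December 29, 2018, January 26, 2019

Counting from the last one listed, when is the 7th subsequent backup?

These are Saturdays with 35, 28, 28, 35, 28-day gaps.
Each is the final Saturday of its month — September 29, 2018 is past the 28th, so '4th Saturday' doesn't fit.
Last Saturday of February 2019: February 23, 2019.
March 2019 ends with Saturday March 30, 2019.
Last Saturday of April 2019: April 27, 2019.
Last Saturday of May 2019: May 25, 2019.
Last Saturday of June 2019: June 29, 2019.
July 2019 ends with Saturday July 27, 2019.
August 2019 ends with Saturday August 31, 2019.

August 31, 2019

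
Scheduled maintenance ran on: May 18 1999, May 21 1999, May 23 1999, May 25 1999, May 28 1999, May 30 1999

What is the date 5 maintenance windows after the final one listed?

Jun 11 1999

Every event lands on a Tuesday or Friday or Sunday (gaps cycle 3, 2, 2, 3, 2).
So the schedule is: every Tuesday, Friday and Sunday.
The following Tuesday is Jun 1 1999.
The following Friday is Jun 4 1999.
The following Sunday is Jun 6 1999.
Next Tuesday: Jun 8 1999.
Next Friday: Jun 11 1999.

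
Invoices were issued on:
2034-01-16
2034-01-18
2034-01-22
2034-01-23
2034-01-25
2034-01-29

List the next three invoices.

2034-01-30, 2034-02-01, 2034-02-05

Every event lands on a Monday or Wednesday or Sunday (gaps cycle 2, 4, 1, 2, 4).
So the schedule is: every Monday, Wednesday and Sunday.
The following Monday is 2034-01-30.
Next Wednesday: 2034-02-01.
The following Sunday is 2034-02-05.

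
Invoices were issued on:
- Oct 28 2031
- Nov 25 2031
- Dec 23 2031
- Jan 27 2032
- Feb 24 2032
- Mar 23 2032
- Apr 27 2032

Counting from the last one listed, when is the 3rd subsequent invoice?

Jul 27 2032

These are Tuesdays at 28- or 35-day spacing (28, 28, 35, 28, 28, 35).
The pattern: 4th Tuesday of the month.
4th Tuesday of May 2032: May 25 2032.
4th Tuesday of June 2032: Jun 22 2032.
4th Tuesday of July 2032: Jul 27 2032.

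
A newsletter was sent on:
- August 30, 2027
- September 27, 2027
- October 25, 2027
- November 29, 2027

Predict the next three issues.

December 27, 2027; January 31, 2028; February 28, 2028

All Mondays; the gaps (28, 28, 35) vary with month length.
This is the last Monday of each month.
Last Monday of December 2027: December 27, 2027.
Last Monday of January 2028: January 31, 2028.
February 2028 ends with Monday February 28, 2028.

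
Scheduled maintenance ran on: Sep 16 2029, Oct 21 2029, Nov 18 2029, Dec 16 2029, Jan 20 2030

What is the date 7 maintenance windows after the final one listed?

Gaps: 35, 28, 28, 35 days — a mix of 28 and 35. Every date is a Sunday.
Each is the 3rd Sunday of its month.
February 2030 — 3rd Sunday is Feb 17 2030.
3rd Sunday of March 2030: Mar 17 2030.
3rd Sunday of April 2030: Apr 21 2030.
May 2030 — 3rd Sunday is May 19 2030.
3rd Sunday of June 2030: Jun 16 2030.
3rd Sunday of July 2030: Jul 21 2030.
August 2030 — 3rd Sunday is Aug 18 2030.

Aug 18 2030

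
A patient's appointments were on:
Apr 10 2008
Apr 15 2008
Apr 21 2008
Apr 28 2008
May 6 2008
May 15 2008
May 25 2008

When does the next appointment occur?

Intervals are 5, 6, 7, 8, 9, 10 days — an arithmetic progression with common difference 1.
Next gap: 11 days. May 25 2008 + 11 days = Jun 5 2008.

Jun 5 2008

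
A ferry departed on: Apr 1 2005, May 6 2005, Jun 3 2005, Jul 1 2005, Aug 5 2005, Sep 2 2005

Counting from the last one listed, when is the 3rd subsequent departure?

Dec 2 2005

All dates are Fridays, 35, 28, 28, 35, 28 days apart.
Specifically, the 1st Friday of each month.
1st Friday of October 2005: Oct 7 2005.
November 2005 — 1st Friday is Nov 4 2005.
December 2005 — 1st Friday is Dec 2 2005.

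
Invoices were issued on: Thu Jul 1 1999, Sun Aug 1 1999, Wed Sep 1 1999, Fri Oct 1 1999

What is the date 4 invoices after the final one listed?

Each date is the 1st; the gaps (31, 31, 30) track the month lengths.
The rule is the 1st of each month.
November 1999: Mon Nov 1 1999.
December 1999: Wed Dec 1 1999.
Next: January 2000 → Sat Jan 1 2000.
February 2000: Tue Feb 1 2000.

Tue Feb 1 2000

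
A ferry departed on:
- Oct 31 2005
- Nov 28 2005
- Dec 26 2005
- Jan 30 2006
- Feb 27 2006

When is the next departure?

These are Mondays with 28, 28, 35, 28-day gaps.
Each is the final Monday of its month — Oct 31 2005 is past the 28th, so '4th Monday' doesn't fit.
Last Monday of March 2006: Mar 27 2006.

Mar 27 2006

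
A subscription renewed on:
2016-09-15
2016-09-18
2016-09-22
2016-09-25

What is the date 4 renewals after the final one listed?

2016-10-09

The gap pattern 3, 4, 3 repeats every 2 events.
These are the Thursdays and Sundays of each week.
Next Thursday: 2016-09-29.
Next Sunday: 2016-10-02.
The following Thursday is 2016-10-06.
Next Sunday: 2016-10-09.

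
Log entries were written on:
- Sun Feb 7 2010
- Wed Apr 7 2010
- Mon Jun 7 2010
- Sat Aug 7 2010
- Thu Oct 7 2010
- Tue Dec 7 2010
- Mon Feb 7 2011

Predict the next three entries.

Thu Apr 7 2011, Tue Jun 7 2011, Sun Aug 7 2011

Each date is the 7th; the gaps (59, 61, 61, 61, 61, 62) track the month lengths.
The rule is the 7th of every 2 months.
April 2011: Thu Apr 7 2011.
Next: June 2011 → Tue Jun 7 2011.
August 2011: Sun Aug 7 2011.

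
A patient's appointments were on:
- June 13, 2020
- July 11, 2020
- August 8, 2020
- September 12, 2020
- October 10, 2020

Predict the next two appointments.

November 14, 2020; December 12, 2020

Gaps: 28, 28, 35, 28 days — a mix of 28 and 35. Every date is a Saturday.
Each is the 2nd Saturday of its month.
November 2020 — 2nd Saturday is November 14, 2020.
2nd Saturday of December 2020: December 12, 2020.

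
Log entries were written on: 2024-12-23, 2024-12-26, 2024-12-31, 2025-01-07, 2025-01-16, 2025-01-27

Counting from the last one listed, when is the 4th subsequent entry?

2025-04-01

Intervals are 3, 5, 7, 9, 11 days — an arithmetic progression with common difference 2.
Next gap: 13 days. 2025-01-27 + 13 days = 2025-02-09.
Next gap: 15 days. 2025-02-09 + 15 days = 2025-02-24.
Next gap: 17 days. 2025-02-24 + 17 days = 2025-03-13.
Next gap: 19 days. 2025-03-13 + 19 days = 2025-04-01.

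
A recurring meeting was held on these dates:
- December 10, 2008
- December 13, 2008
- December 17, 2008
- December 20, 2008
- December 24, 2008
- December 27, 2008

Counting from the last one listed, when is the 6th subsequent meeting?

January 17, 2009

Gaps: 3, 4, 3, 4, 3 days — not constant, but cyclic with period 2.
The events fall on every Wednesday and Saturday.
Next Wednesday: December 31, 2008.
Next Saturday: January 3, 2009.
Next Wednesday: January 7, 2009.
The following Saturday is January 10, 2009.
The following Wednesday is January 14, 2009.
The following Saturday is January 17, 2009.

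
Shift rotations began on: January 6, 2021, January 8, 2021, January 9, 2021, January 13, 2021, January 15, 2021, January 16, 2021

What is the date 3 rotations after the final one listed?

Every event lands on a Wednesday or Friday or Saturday (gaps cycle 2, 1, 4, 2, 1).
So the schedule is: every Wednesday, Friday and Saturday.
The following Wednesday is January 20, 2021.
The following Friday is January 22, 2021.
Next Saturday: January 23, 2021.

January 23, 2021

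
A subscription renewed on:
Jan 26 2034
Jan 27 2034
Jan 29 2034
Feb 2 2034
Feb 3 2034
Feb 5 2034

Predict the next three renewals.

The gap pattern 1, 2, 4, 1, 2 repeats every 3 events.
These are the Thursdays, Fridays and Sundays of each week.
Next Thursday: Feb 9 2034.
The following Friday is Feb 10 2034.
Next Sunday: Feb 12 2034.

Feb 9 2034, Feb 10 2034, Feb 12 2034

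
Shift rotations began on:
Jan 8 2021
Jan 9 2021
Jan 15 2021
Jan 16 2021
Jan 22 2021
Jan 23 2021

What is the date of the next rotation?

Jan 29 2021

Gaps: 1, 6, 1, 6, 1 days — not constant, but cyclic with period 2.
The events fall on every Friday and Saturday.
The following Friday is Jan 29 2021.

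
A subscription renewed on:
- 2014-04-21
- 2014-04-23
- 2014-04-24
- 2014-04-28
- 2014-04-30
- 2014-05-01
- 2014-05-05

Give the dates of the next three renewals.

Every event lands on a Monday or Wednesday or Thursday (gaps cycle 2, 1, 4, 2, 1, 4).
So the schedule is: every Monday, Wednesday and Thursday.
Next Wednesday: 2014-05-07.
The following Thursday is 2014-05-08.
Next Monday: 2014-05-12.

2014-05-07, 2014-05-08, 2014-05-12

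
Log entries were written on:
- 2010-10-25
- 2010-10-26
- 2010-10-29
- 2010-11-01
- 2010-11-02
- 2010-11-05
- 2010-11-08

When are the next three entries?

Gaps: 1, 3, 3, 1, 3, 3 days — not constant, but cyclic with period 3.
The events fall on every Monday, Tuesday and Friday.
The following Tuesday is 2010-11-09.
The following Friday is 2010-11-12.
The following Monday is 2010-11-15.

2010-11-09, 2010-11-12, 2010-11-15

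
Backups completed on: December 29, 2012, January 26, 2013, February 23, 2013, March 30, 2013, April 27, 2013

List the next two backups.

These are Saturdays with 28, 28, 35, 28-day gaps.
Each is the final Saturday of its month — December 29, 2012 is past the 28th, so '4th Saturday' doesn't fit.
May 2013 ends with Saturday May 25, 2013.
June 2013 ends with Saturday June 29, 2013.

May 25, 2013; June 29, 2013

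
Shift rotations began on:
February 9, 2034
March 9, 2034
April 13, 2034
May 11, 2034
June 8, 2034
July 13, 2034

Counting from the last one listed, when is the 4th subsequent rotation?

These are Thursdays at 28- or 35-day spacing (28, 35, 28, 28, 35).
The pattern: 2nd Thursday of the month.
2nd Thursday of August 2034: August 10, 2034.
September 2034 — 2nd Thursday is September 14, 2034.
October 2034 — 2nd Thursday is October 12, 2034.
2nd Thursday of November 2034: November 9, 2034.

November 9, 2034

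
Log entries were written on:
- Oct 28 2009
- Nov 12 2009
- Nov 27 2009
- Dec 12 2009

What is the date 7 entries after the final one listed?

Gaps between consecutive events: 15, 15, 15 days — a constant 15-day interval.
Dec 12 2009 + 15 days = Dec 27 2009.
Dec 27 2009 + 15 days = Jan 11 2010.
Jan 11 2010 + 15 days = Jan 26 2010.
Jan 26 2010 + 15 days = Feb 10 2010.
Feb 10 2010 + 15 days = Feb 25 2010.
Feb 25 2010 + 15 days = Mar 12 2010.
Mar 12 2010 + 15 days = Mar 27 2010.

Mar 27 2010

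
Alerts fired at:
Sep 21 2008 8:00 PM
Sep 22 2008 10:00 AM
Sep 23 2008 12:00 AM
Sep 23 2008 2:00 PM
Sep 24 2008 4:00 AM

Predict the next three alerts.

Sep 24 2008 6:00 PM, Sep 25 2008 8:00 AM, Sep 25 2008 10:00 PM

Gaps: 14, 14, 14, 14 hours — each event is 14 hours after the previous one.
Sep 24 2008 4:00 AM + 14 h = Sep 24 2008 6:00 PM.
Sep 24 2008 6:00 PM + 14 h = Sep 25 2008 8:00 AM.
Sep 25 2008 8:00 AM + 14 h = Sep 25 2008 10:00 PM.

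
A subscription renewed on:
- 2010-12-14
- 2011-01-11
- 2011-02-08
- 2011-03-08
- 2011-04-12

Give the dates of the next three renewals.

All dates are Tuesdays, 28, 28, 28, 35 days apart.
Specifically, the 2nd Tuesday of each month.
May 2011 — 2nd Tuesday is 2011-05-10.
2nd Tuesday of June 2011: 2011-06-14.
July 2011 — 2nd Tuesday is 2011-07-12.

2011-05-10, 2011-06-14, 2011-07-12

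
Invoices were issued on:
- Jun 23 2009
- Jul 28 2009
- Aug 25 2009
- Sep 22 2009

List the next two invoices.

Oct 27 2009, Nov 24 2009

These are Tuesdays at 28- or 35-day spacing (35, 28, 28).
The pattern: 4th Tuesday of the month.
4th Tuesday of October 2009: Oct 27 2009.
4th Tuesday of November 2009: Nov 24 2009.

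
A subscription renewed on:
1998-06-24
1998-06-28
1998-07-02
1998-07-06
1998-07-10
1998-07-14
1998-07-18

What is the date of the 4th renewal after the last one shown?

Gaps between consecutive events: 4, 4, 4, 4, 4, 4 days — a constant 4-day interval.
1998-07-18 + 4 days = 1998-07-22.
1998-07-22 + 4 days = 1998-07-26.
1998-07-26 + 4 days = 1998-07-30.
1998-07-30 + 4 days = 1998-08-03.

1998-08-03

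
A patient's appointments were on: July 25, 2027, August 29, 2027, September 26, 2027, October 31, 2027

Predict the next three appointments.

These are Sundays with 35, 28, 35-day gaps.
Each is the final Sunday of its month — August 29, 2027 is past the 28th, so '4th Sunday' doesn't fit.
Last Sunday of November 2027: November 28, 2027.
December 2027 ends with Sunday December 26, 2027.
Last Sunday of January 2028: January 30, 2028.

November 28, 2027; December 26, 2027; January 30, 2028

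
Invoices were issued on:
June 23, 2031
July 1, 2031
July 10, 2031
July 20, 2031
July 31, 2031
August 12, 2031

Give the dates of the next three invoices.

August 25, 2031; September 8, 2031; September 23, 2031

Gaps: 8, 9, 10, 11, 12 days — each gap is 1 larger than the previous one.
Next gap: 13 days. August 12, 2031 + 13 days = August 25, 2031.
Next gap: 14 days. August 25, 2031 + 14 days = September 8, 2031.
Next gap: 15 days. September 8, 2031 + 15 days = September 23, 2031.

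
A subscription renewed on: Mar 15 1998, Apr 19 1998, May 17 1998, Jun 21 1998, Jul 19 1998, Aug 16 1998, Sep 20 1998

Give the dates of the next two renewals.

Oct 18 1998, Nov 15 1998

All dates are Sundays, 35, 28, 35, 28, 28, 35 days apart.
Specifically, the 3rd Sunday of each month.
3rd Sunday of October 1998: Oct 18 1998.
November 1998 — 3rd Sunday is Nov 15 1998.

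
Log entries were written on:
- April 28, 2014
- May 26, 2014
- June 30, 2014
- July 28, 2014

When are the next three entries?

August 25, 2014; September 29, 2014; October 27, 2014

These are Mondays with 28, 35, 28-day gaps.
Each is the final Monday of its month — June 30, 2014 is past the 28th, so '4th Monday' doesn't fit.
August 2014 ends with Monday August 25, 2014.
September 2014 ends with Monday September 29, 2014.
Last Monday of October 2014: October 27, 2014.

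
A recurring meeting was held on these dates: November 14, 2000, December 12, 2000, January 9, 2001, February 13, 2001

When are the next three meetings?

March 13, 2001; April 10, 2001; May 8, 2001

Gaps: 28, 28, 35 days — a mix of 28 and 35. Every date is a Tuesday.
Each is the 2nd Tuesday of its month.
March 2001 — 2nd Tuesday is March 13, 2001.
2nd Tuesday of April 2001: April 10, 2001.
2nd Tuesday of May 2001: May 8, 2001.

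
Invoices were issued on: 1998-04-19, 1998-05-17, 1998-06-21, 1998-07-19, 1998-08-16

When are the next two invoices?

These are Sundays at 28- or 35-day spacing (28, 35, 28, 28).
The pattern: 3rd Sunday of the month.
September 1998 — 3rd Sunday is 1998-09-20.
3rd Sunday of October 1998: 1998-10-18.

1998-09-20, 1998-10-18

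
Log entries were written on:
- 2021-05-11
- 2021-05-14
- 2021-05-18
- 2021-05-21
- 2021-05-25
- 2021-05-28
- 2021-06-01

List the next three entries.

2021-06-04, 2021-06-08, 2021-06-11

Gaps: 3, 4, 3, 4, 3, 4 days — not constant, but cyclic with period 2.
The events fall on every Tuesday and Friday.
The following Friday is 2021-06-04.
The following Tuesday is 2021-06-08.
Next Friday: 2021-06-11.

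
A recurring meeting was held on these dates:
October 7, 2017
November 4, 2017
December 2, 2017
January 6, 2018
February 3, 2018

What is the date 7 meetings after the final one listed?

September 1, 2018

Gaps: 28, 28, 35, 28 days — a mix of 28 and 35. Every date is a Saturday.
Each is the 1st Saturday of its month.
1st Saturday of March 2018: March 3, 2018.
1st Saturday of April 2018: April 7, 2018.
May 2018 — 1st Saturday is May 5, 2018.
June 2018 — 1st Saturday is June 2, 2018.
July 2018 — 1st Saturday is July 7, 2018.
August 2018 — 1st Saturday is August 4, 2018.
September 2018 — 1st Saturday is September 1, 2018.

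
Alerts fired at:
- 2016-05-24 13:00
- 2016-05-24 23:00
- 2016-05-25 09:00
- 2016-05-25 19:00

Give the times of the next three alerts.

Gaps: 10, 10, 10 hours — each event is 10 hours after the previous one.
2016-05-25 19:00 + 10 h = 2016-05-26 05:00.
2016-05-26 05:00 + 10 h = 2016-05-26 15:00.
2016-05-26 15:00 + 10 h = 2016-05-27 01:00.

2016-05-26 05:00, 2016-05-26 15:00, 2016-05-27 01:00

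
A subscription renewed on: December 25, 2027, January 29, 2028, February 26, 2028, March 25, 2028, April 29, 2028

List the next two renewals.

Every date is a Saturday; gaps 35, 28, 28, 35 days.
Each is the last Saturday of its month (at least one falls on the 29th or later, ruling out '4th Saturday').
May 2028 ends with Saturday May 27, 2028.
Last Saturday of June 2028: June 24, 2028.

May 27, 2028; June 24, 2028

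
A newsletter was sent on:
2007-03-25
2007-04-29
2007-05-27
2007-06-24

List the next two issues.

Every date is a Sunday; gaps 35, 28, 28 days.
Each is the last Sunday of its month (at least one falls on the 29th or later, ruling out '4th Sunday').
Last Sunday of July 2007: 2007-07-29.
Last Sunday of August 2007: 2007-08-26.

2007-07-29, 2007-08-26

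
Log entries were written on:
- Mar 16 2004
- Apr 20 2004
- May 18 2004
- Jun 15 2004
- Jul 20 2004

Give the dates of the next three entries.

Aug 17 2004, Sep 21 2004, Oct 19 2004

These are Tuesdays at 28- or 35-day spacing (35, 28, 28, 35).
The pattern: 3rd Tuesday of the month.
3rd Tuesday of August 2004: Aug 17 2004.
3rd Tuesday of September 2004: Sep 21 2004.
October 2004 — 3rd Tuesday is Oct 19 2004.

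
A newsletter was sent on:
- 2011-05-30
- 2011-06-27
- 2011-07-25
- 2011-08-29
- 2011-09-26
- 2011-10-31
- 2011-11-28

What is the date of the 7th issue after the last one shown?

2012-06-25

Every date is a Monday; gaps 28, 28, 35, 28, 35, 28 days.
Each is the last Monday of its month (at least one falls on the 29th or later, ruling out '4th Monday').
December 2011 ends with Monday 2011-12-26.
Last Monday of January 2012: 2012-01-30.
February 2012 ends with Monday 2012-02-27.
March 2012 ends with Monday 2012-03-26.
Last Monday of April 2012: 2012-04-30.
May 2012 ends with Monday 2012-05-28.
Last Monday of June 2012: 2012-06-25.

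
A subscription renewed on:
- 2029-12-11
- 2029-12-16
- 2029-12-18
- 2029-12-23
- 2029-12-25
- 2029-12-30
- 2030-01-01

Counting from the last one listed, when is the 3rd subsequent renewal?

Gaps: 5, 2, 5, 2, 5, 2 days — not constant, but cyclic with period 2.
The events fall on every Tuesday and Sunday.
The following Sunday is 2030-01-06.
The following Tuesday is 2030-01-08.
The following Sunday is 2030-01-13.

2030-01-13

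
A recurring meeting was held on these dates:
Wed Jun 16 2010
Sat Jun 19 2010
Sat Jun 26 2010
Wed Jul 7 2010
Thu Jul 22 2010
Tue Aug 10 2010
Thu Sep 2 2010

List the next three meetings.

Wed Sep 29 2010, Sat Oct 30 2010, Sat Dec 4 2010

Intervals are 3, 7, 11, 15, 19, 23 days — an arithmetic progression with common difference 4.
Next gap: 27 days. Thu Sep 2 2010 + 27 days = Wed Sep 29 2010.
Next gap: 31 days. Wed Sep 29 2010 + 31 days = Sat Oct 30 2010.
Next gap: 35 days. Sat Oct 30 2010 + 35 days = Sat Dec 4 2010.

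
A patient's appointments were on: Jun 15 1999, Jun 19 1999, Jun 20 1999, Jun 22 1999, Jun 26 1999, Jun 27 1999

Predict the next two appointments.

Jun 29 1999, Jul 3 1999

Gaps: 4, 1, 2, 4, 1 days — not constant, but cyclic with period 3.
The events fall on every Tuesday, Saturday and Sunday.
Next Tuesday: Jun 29 1999.
Next Saturday: Jul 3 1999.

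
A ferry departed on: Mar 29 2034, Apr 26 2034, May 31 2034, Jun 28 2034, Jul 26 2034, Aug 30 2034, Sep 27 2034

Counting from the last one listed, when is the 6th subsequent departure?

These are Wednesdays with 28, 35, 28, 28, 35, 28-day gaps.
Each is the final Wednesday of its month — Mar 29 2034 is past the 28th, so '4th Wednesday' doesn't fit.
Last Wednesday of October 2034: Oct 25 2034.
November 2034 ends with Wednesday Nov 29 2034.
Last Wednesday of December 2034: Dec 27 2034.
January 2035 ends with Wednesday Jan 31 2035.
February 2035 ends with Wednesday Feb 28 2035.
March 2035 ends with Wednesday Mar 28 2035.

Mar 28 2035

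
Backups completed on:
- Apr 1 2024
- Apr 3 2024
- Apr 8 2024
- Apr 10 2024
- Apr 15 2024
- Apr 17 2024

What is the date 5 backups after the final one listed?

May 6 2024

Gaps: 2, 5, 2, 5, 2 days — not constant, but cyclic with period 2.
The events fall on every Monday and Wednesday.
The following Monday is Apr 22 2024.
The following Wednesday is Apr 24 2024.
The following Monday is Apr 29 2024.
Next Wednesday: May 1 2024.
The following Monday is May 6 2024.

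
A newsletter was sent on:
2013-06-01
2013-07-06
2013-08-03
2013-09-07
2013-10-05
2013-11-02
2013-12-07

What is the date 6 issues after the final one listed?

All dates are Saturdays, 35, 28, 35, 28, 28, 35 days apart.
Specifically, the 1st Saturday of each month.
January 2014 — 1st Saturday is 2014-01-04.
February 2014 — 1st Saturday is 2014-02-01.
1st Saturday of March 2014: 2014-03-01.
1st Saturday of April 2014: 2014-04-05.
1st Saturday of May 2014: 2014-05-03.
1st Saturday of June 2014: 2014-06-07.

2014-06-07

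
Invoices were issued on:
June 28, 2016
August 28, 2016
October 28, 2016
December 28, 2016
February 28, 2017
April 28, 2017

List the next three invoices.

The day-of-month is always 28 (61, 61, 61, 62, 59 days between events).
So this recurs on the 28th of every 2 months.
June 2017: June 28, 2017.
August 2017: August 28, 2017.
Next: October 2017 → October 28, 2017.

June 28, 2017; August 28, 2017; October 28, 2017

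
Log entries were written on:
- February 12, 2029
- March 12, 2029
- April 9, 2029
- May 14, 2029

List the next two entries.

June 11, 2029; July 9, 2029

All dates are Mondays, 28, 28, 35 days apart.
Specifically, the 2nd Monday of each month.
June 2029 — 2nd Monday is June 11, 2029.
July 2029 — 2nd Monday is July 9, 2029.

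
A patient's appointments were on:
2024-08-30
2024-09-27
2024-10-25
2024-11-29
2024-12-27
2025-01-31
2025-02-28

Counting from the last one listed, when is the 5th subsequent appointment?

2025-07-25

All Fridays; the gaps (28, 28, 35, 28, 35, 28) vary with month length.
This is the last Friday of each month.
March 2025 ends with Friday 2025-03-28.
Last Friday of April 2025: 2025-04-25.
Last Friday of May 2025: 2025-05-30.
June 2025 ends with Friday 2025-06-27.
July 2025 ends with Friday 2025-07-25.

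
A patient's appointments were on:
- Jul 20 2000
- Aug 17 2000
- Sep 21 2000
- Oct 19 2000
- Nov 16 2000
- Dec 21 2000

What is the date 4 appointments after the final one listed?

Apr 19 2001

These are Thursdays at 28- or 35-day spacing (28, 35, 28, 28, 35).
The pattern: 3rd Thursday of the month.
January 2001 — 3rd Thursday is Jan 18 2001.
3rd Thursday of February 2001: Feb 15 2001.
March 2001 — 3rd Thursday is Mar 15 2001.
April 2001 — 3rd Thursday is Apr 19 2001.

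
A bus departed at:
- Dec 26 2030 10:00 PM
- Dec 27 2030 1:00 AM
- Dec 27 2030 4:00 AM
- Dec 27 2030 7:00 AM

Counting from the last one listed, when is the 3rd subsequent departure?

Dec 27 2030 4:00 PM

The interval is a steady 3 hours (3, 3, 3).
Dec 27 2030 7:00 AM + 3 h = Dec 27 2030 10:00 AM.
Dec 27 2030 10:00 AM + 3 h = Dec 27 2030 1:00 PM.
Dec 27 2030 1:00 PM + 3 h = Dec 27 2030 4:00 PM.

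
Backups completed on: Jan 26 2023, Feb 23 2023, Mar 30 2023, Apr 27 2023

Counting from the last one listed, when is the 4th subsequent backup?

These are Thursdays with 28, 35, 28-day gaps.
Each is the final Thursday of its month — Mar 30 2023 is past the 28th, so '4th Thursday' doesn't fit.
Last Thursday of May 2023: May 25 2023.
Last Thursday of June 2023: Jun 29 2023.
July 2023 ends with Thursday Jul 27 2023.
August 2023 ends with Thursday Aug 31 2023.

Aug 31 2023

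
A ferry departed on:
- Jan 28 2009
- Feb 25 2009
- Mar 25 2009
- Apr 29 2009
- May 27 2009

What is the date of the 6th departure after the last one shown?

All Wednesdays; the gaps (28, 28, 35, 28) vary with month length.
This is the last Wednesday of each month.
Last Wednesday of June 2009: Jun 24 2009.
Last Wednesday of July 2009: Jul 29 2009.
Last Wednesday of August 2009: Aug 26 2009.
Last Wednesday of September 2009: Sep 30 2009.
October 2009 ends with Wednesday Oct 28 2009.
November 2009 ends with Wednesday Nov 25 2009.

Nov 25 2009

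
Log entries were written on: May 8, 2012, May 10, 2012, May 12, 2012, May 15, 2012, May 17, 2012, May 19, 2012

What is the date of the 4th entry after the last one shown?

May 29, 2012

Every event lands on a Tuesday or Thursday or Saturday (gaps cycle 2, 2, 3, 2, 2).
So the schedule is: every Tuesday, Thursday and Saturday.
The following Tuesday is May 22, 2012.
The following Thursday is May 24, 2012.
Next Saturday: May 26, 2012.
Next Tuesday: May 29, 2012.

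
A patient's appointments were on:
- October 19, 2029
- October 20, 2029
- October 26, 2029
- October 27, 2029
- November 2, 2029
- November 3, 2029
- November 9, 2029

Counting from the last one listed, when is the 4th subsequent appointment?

Gaps: 1, 6, 1, 6, 1, 6 days — not constant, but cyclic with period 2.
The events fall on every Friday and Saturday.
Next Saturday: November 10, 2029.
Next Friday: November 16, 2029.
Next Saturday: November 17, 2029.
Next Friday: November 23, 2029.

November 23, 2029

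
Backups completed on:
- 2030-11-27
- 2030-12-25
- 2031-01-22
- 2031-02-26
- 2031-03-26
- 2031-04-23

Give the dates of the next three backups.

All dates are Wednesdays, 28, 28, 35, 28, 28 days apart.
Specifically, the 4th Wednesday of each month.
May 2031 — 4th Wednesday is 2031-05-28.
4th Wednesday of June 2031: 2031-06-25.
4th Wednesday of July 2031: 2031-07-23.

2031-05-28, 2031-06-25, 2031-07-23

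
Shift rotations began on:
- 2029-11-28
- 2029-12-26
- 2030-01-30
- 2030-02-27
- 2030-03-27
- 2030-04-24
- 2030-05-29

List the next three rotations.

These are Wednesdays with 28, 35, 28, 28, 28, 35-day gaps.
Each is the final Wednesday of its month — 2030-01-30 is past the 28th, so '4th Wednesday' doesn't fit.
June 2030 ends with Wednesday 2030-06-26.
Last Wednesday of July 2030: 2030-07-31.
August 2030 ends with Wednesday 2030-08-28.

2030-06-26, 2030-07-31, 2030-08-28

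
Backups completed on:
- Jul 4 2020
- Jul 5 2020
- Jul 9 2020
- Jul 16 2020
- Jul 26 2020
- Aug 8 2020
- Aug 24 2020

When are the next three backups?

Gaps: 1, 4, 7, 10, 13, 16 days — each gap is 3 larger than the previous one.
Next gap: 19 days. Aug 24 2020 + 19 days = Sep 12 2020.
Next gap: 22 days. Sep 12 2020 + 22 days = Oct 4 2020.
Next gap: 25 days. Oct 4 2020 + 25 days = Oct 29 2020.

Sep 12 2020, Oct 4 2020, Oct 29 2020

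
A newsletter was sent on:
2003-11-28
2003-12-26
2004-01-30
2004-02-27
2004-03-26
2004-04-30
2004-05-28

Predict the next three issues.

2004-06-25, 2004-07-30, 2004-08-27

Every date is a Friday; gaps 28, 35, 28, 28, 35, 28 days.
Each is the last Friday of its month (at least one falls on the 29th or later, ruling out '4th Friday').
June 2004 ends with Friday 2004-06-25.
Last Friday of July 2004: 2004-07-30.
Last Friday of August 2004: 2004-08-27.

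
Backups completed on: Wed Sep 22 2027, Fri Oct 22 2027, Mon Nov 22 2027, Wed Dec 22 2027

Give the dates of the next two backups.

Gaps: 30, 31, 30 days — not constant. Every event is on the 22nd of the month.
Pattern: the 22nd of each month.
Next: January 2028 → Sat Jan 22 2028.
Next: February 2028 → Tue Feb 22 2028.

Sat Jan 22 2028, Tue Feb 22 2028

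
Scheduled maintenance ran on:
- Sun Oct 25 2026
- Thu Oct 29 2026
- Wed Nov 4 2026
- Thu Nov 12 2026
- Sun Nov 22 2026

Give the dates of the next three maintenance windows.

The spacing grows by 2 each time: 4, 6, 8, 10 days.
Next gap: 12 days. Sun Nov 22 2026 + 12 days = Fri Dec 4 2026.
Next gap: 14 days. Fri Dec 4 2026 + 14 days = Fri Dec 18 2026.
Next gap: 16 days. Fri Dec 18 2026 + 16 days = Sun Jan 3 2027.

Fri Dec 4 2026, Fri Dec 18 2026, Sun Jan 3 2027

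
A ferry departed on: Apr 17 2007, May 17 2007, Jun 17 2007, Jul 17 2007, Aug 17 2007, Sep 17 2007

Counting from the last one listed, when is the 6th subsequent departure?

Mar 17 2008

The day-of-month is always 17 (30, 31, 30, 31, 31 days between events).
So this recurs on the 17th of each month.
Next: October 2007 → Oct 17 2007.
November 2007: Nov 17 2007.
December 2007: Dec 17 2007.
Next: January 2008 → Jan 17 2008.
February 2008: Feb 17 2008.
Next: March 2008 → Mar 17 2008.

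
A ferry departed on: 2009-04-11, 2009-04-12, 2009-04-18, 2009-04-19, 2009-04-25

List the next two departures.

2009-04-26, 2009-05-02

The gap pattern 1, 6, 1, 6 repeats every 2 events.
These are the Saturdays and Sundays of each week.
Next Sunday: 2009-04-26.
The following Saturday is 2009-05-02.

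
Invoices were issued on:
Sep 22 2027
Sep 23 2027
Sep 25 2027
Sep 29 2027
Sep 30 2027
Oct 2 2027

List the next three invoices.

Oct 6 2027, Oct 7 2027, Oct 9 2027

The gap pattern 1, 2, 4, 1, 2 repeats every 3 events.
These are the Wednesdays, Thursdays and Saturdays of each week.
Next Wednesday: Oct 6 2027.
Next Thursday: Oct 7 2027.
The following Saturday is Oct 9 2027.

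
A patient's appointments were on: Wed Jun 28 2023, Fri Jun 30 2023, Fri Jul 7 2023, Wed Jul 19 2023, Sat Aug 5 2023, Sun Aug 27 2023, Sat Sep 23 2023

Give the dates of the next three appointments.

Wed Oct 25 2023, Fri Dec 1 2023, Fri Jan 12 2024

Gaps: 2, 7, 12, 17, 22, 27 days — each gap is 5 larger than the previous one.
Next gap: 32 days. Sat Sep 23 2023 + 32 days = Wed Oct 25 2023.
Next gap: 37 days. Wed Oct 25 2023 + 37 days = Fri Dec 1 2023.
Next gap: 42 days. Fri Dec 1 2023 + 42 days = Fri Jan 12 2024.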